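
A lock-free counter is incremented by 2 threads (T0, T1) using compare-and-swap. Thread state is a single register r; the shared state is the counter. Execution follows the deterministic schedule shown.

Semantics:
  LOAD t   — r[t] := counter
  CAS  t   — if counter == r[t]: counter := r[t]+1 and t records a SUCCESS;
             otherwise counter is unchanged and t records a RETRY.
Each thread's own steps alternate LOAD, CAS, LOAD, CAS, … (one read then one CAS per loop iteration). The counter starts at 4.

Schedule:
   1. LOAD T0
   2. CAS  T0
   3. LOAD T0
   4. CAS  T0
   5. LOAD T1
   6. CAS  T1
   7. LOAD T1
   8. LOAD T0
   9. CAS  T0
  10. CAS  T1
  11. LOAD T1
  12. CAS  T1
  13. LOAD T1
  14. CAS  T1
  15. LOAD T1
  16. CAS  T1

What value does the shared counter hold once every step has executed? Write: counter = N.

[1] T0.load  rd  (counter 4, T0.r 4)
[2] T0.cas  hit  (counter 5, T0.r 4)
[3] T0.load  rd  (counter 5, T0.r 5)
[4] T0.cas  hit  (counter 6, T0.r 5)
[5] T1.load  rd  (counter 6, T1.r 6)
[6] T1.cas  hit  (counter 7, T1.r 6)
[7] T1.load  rd  (counter 7, T1.r 7)
[8] T0.load  rd  (counter 7, T0.r 7)
[9] T0.cas  hit  (counter 8, T0.r 7)
[10] T1.cas  miss  (counter 8, T1.r 7)
[11] T1.load  rd  (counter 8, T1.r 8)
[12] T1.cas  hit  (counter 9, T1.r 8)
[13] T1.load  rd  (counter 9, T1.r 9)
[14] T1.cas  hit  (counter 10, T1.r 9)
[15] T1.load  rd  (counter 10, T1.r 10)
[16] T1.cas  hit  (counter 11, T1.r 10)

counter = 11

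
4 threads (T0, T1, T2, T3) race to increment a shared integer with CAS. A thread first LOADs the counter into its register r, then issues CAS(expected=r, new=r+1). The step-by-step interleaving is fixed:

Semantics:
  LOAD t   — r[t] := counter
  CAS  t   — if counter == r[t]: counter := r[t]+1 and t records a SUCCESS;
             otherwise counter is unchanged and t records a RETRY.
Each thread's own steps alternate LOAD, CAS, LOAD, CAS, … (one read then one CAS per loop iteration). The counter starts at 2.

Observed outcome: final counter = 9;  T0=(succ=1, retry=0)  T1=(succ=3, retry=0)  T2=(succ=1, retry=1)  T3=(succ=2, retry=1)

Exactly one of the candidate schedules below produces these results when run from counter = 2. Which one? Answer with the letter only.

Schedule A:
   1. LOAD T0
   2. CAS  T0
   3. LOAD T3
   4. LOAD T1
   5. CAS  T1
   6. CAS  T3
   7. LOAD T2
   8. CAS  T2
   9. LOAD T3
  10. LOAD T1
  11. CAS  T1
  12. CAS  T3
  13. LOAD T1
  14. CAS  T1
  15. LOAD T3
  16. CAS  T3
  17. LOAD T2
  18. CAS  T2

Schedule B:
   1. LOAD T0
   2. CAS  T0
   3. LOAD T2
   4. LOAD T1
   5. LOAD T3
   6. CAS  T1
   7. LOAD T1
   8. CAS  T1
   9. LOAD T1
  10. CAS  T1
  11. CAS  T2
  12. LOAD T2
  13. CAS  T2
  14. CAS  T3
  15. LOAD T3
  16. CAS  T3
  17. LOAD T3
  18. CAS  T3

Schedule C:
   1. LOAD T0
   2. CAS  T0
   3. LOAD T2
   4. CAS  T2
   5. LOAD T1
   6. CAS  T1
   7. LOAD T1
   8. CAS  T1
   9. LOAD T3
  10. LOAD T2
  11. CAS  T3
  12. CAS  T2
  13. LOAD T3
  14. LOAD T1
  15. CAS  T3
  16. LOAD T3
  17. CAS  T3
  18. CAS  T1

B

Simulating candidate B:
step 1: T0 LOAD ⇒ load; ctr=2 reg=2
step 2: T0 CAS ⇒ ok; ctr=3 reg=2
step 3: T2 LOAD ⇒ load; ctr=3 reg=3
step 4: T1 LOAD ⇒ load; ctr=3 reg=3
step 5: T3 LOAD ⇒ load; ctr=3 reg=3
step 6: T1 CAS ⇒ ok; ctr=4 reg=3
step 7: T1 LOAD ⇒ load; ctr=4 reg=4
step 8: T1 CAS ⇒ ok; ctr=5 reg=4
step 9: T1 LOAD ⇒ load; ctr=5 reg=5
step 10: T1 CAS ⇒ ok; ctr=6 reg=5
step 11: T2 CAS ⇒ retry; ctr=6 reg=3
step 12: T2 LOAD ⇒ load; ctr=6 reg=6
step 13: T2 CAS ⇒ ok; ctr=7 reg=6
step 14: T3 CAS ⇒ retry; ctr=7 reg=3
step 15: T3 LOAD ⇒ load; ctr=7 reg=7
step 16: T3 CAS ⇒ ok; ctr=8 reg=7
step 17: T3 LOAD ⇒ load; ctr=8 reg=8
step 18: T3 CAS ⇒ ok; ctr=9 reg=8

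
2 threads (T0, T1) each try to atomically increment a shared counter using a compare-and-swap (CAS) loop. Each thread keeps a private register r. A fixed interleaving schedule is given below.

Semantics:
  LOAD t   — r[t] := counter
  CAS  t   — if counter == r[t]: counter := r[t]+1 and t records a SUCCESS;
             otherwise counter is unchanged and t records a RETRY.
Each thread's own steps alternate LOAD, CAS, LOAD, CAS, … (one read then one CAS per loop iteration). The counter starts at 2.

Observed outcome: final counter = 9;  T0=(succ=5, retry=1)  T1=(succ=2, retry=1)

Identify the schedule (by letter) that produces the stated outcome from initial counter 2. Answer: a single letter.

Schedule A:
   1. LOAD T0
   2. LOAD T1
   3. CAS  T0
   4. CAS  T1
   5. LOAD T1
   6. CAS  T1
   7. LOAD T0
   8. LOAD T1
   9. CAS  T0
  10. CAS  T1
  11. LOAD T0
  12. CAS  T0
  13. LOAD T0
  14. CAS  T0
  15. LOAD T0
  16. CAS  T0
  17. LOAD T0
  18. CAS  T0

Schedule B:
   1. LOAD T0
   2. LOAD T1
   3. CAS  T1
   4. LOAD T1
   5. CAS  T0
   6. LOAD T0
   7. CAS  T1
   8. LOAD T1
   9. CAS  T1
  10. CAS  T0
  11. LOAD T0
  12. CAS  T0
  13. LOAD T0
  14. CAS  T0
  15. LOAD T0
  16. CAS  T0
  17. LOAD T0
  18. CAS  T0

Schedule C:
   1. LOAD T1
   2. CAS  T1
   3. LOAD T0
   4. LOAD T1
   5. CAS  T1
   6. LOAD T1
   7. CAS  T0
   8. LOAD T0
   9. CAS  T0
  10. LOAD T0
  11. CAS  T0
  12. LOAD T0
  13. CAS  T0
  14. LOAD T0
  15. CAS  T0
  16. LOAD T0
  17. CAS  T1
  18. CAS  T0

Tracing schedule C:
T1 LOAD — after: cnt=2, r=2 — load
T1 CAS — after: cnt=3, r=2 — ok
T0 LOAD — after: cnt=3, r=3 — load
T1 LOAD — after: cnt=3, r=3 — load
T1 CAS — after: cnt=4, r=3 — ok
T1 LOAD — after: cnt=4, r=4 — load
T0 CAS — after: cnt=4, r=3 — retry
T0 LOAD — after: cnt=4, r=4 — load
T0 CAS — after: cnt=5, r=4 — ok
T0 LOAD — after: cnt=5, r=5 — load
T0 CAS — after: cnt=6, r=5 — ok
T0 LOAD — after: cnt=6, r=6 — load
T0 CAS — after: cnt=7, r=6 — ok
T0 LOAD — after: cnt=7, r=7 — load
T0 CAS — after: cnt=8, r=7 — ok
T0 LOAD — after: cnt=8, r=8 — load
T1 CAS — after: cnt=8, r=4 — retry
T0 CAS — after: cnt=9, r=8 — ok

C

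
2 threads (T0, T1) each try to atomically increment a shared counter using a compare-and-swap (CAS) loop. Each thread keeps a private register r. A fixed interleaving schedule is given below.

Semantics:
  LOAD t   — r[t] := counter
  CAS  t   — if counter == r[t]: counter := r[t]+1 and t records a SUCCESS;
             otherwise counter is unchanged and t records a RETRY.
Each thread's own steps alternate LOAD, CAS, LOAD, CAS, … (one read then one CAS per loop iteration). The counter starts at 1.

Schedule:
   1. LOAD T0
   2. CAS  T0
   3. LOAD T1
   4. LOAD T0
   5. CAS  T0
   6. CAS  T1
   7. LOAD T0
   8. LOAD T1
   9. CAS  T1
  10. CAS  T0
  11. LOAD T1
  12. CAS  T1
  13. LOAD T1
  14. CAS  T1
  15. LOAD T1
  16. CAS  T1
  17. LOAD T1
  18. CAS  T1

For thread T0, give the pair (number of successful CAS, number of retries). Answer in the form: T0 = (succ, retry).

T0 = (2, 1)

[1] T0.load  rd  (counter 1, T0.r 1)
[2] T0.cas  hit  (counter 2, T0.r 1)
[3] T1.load  rd  (counter 2, T1.r 2)
[4] T0.load  rd  (counter 2, T0.r 2)
[5] T0.cas  hit  (counter 3, T0.r 2)
[6] T1.cas  miss  (counter 3, T1.r 2)
[7] T0.load  rd  (counter 3, T0.r 3)
[8] T1.load  rd  (counter 3, T1.r 3)
[9] T1.cas  hit  (counter 4, T1.r 3)
[10] T0.cas  miss  (counter 4, T0.r 3)
[11] T1.load  rd  (counter 4, T1.r 4)
[12] T1.cas  hit  (counter 5, T1.r 4)
[13] T1.load  rd  (counter 5, T1.r 5)
[14] T1.cas  hit  (counter 6, T1.r 5)
[15] T1.load  rd  (counter 6, T1.r 6)
[16] T1.cas  hit  (counter 7, T1.r 6)
[17] T1.load  rd  (counter 7, T1.r 7)
[18] T1.cas  hit  (counter 8, T1.r 7)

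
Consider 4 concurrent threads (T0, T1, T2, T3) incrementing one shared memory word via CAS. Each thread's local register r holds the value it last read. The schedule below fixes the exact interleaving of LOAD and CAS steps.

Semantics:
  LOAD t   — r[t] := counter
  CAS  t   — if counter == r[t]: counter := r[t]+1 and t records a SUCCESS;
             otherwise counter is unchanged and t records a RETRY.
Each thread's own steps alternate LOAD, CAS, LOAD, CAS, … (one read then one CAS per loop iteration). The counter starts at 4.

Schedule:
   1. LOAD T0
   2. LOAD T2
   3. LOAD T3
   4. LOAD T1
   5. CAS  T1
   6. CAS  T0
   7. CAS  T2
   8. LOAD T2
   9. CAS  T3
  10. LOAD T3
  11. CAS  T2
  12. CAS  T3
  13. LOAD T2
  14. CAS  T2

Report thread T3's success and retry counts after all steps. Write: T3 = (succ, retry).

T3 = (0, 2)

#1 T0 reads 4
#2 T2 reads 4
#3 T3 reads 4
#4 T1 reads 4
#5 T1 CAS(4→5) writes; counter now 5
#6 T0 CAS(4→5) fails; counter now 5
#7 T2 CAS(4→5) fails; counter now 5
#8 T2 reads 5
#9 T3 CAS(4→5) fails; counter now 5
#10 T3 reads 5
#11 T2 CAS(5→6) writes; counter now 6
#12 T3 CAS(5→6) fails; counter now 6
#13 T2 reads 6
#14 T2 CAS(6→7) writes; counter now 7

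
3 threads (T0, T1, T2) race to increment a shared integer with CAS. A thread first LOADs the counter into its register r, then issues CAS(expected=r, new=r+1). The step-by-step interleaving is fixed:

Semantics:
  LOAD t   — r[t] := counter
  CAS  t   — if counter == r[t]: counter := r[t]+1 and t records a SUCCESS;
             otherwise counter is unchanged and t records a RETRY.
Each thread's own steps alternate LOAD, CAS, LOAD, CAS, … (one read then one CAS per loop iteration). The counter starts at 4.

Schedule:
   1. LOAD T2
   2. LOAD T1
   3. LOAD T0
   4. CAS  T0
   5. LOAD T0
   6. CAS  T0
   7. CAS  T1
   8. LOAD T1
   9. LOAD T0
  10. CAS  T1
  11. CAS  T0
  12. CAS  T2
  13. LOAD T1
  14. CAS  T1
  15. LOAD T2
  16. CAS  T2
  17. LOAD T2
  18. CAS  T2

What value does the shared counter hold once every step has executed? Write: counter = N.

T2 LOAD — after: cnt=4, r=4 — load
T1 LOAD — after: cnt=4, r=4 — load
T0 LOAD — after: cnt=4, r=4 — load
T0 CAS — after: cnt=5, r=4 — ok
T0 LOAD — after: cnt=5, r=5 — load
T0 CAS — after: cnt=6, r=5 — ok
T1 CAS — after: cnt=6, r=4 — retry
T1 LOAD — after: cnt=6, r=6 — load
T0 LOAD — after: cnt=6, r=6 — load
T1 CAS — after: cnt=7, r=6 — ok
T0 CAS — after: cnt=7, r=6 — retry
T2 CAS — after: cnt=7, r=4 — retry
T1 LOAD — after: cnt=7, r=7 — load
T1 CAS — after: cnt=8, r=7 — ok
T2 LOAD — after: cnt=8, r=8 — load
T2 CAS — after: cnt=9, r=8 — ok
T2 LOAD — after: cnt=9, r=9 — load
T2 CAS — after: cnt=10, r=9 — ok

counter = 10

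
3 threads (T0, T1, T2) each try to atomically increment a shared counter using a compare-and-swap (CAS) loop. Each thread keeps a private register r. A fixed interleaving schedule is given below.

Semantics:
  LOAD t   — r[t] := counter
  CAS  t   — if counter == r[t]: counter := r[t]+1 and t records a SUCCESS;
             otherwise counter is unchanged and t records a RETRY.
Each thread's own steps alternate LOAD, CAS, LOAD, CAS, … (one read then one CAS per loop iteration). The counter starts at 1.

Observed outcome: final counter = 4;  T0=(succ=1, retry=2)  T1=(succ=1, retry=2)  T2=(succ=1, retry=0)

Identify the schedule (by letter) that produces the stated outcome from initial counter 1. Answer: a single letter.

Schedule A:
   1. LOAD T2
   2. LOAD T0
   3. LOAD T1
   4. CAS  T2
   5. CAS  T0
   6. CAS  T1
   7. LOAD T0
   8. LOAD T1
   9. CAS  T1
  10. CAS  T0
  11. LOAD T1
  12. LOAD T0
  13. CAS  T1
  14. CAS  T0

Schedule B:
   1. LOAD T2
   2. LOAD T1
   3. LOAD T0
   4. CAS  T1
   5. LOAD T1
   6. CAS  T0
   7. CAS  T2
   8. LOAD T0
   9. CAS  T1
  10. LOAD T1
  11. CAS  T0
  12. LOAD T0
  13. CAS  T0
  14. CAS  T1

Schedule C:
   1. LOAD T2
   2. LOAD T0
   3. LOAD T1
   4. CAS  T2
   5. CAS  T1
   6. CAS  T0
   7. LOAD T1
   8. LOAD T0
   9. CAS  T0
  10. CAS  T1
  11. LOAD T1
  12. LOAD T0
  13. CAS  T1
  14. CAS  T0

C

Simulating candidate C:
step 1: T2 LOAD ⇒ load; ctr=1 reg=1
step 2: T0 LOAD ⇒ load; ctr=1 reg=1
step 3: T1 LOAD ⇒ load; ctr=1 reg=1
step 4: T2 CAS ⇒ ok; ctr=2 reg=1
step 5: T1 CAS ⇒ retry; ctr=2 reg=1
step 6: T0 CAS ⇒ retry; ctr=2 reg=1
step 7: T1 LOAD ⇒ load; ctr=2 reg=2
step 8: T0 LOAD ⇒ load; ctr=2 reg=2
step 9: T0 CAS ⇒ ok; ctr=3 reg=2
step 10: T1 CAS ⇒ retry; ctr=3 reg=2
step 11: T1 LOAD ⇒ load; ctr=3 reg=3
step 12: T0 LOAD ⇒ load; ctr=3 reg=3
step 13: T1 CAS ⇒ ok; ctr=4 reg=3
step 14: T0 CAS ⇒ retry; ctr=4 reg=3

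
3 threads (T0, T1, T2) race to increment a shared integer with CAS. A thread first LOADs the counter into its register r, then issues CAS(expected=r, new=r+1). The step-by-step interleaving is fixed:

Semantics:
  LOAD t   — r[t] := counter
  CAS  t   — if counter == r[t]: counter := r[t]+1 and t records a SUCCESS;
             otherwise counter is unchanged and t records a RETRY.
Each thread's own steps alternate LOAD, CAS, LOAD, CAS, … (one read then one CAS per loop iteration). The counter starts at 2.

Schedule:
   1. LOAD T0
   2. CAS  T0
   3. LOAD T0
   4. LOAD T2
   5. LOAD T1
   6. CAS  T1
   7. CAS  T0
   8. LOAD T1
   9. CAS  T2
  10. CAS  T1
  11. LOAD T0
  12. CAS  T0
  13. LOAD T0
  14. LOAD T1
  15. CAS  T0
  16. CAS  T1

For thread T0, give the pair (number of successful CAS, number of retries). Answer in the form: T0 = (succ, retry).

#1 T0 reads 2
#2 T0 CAS(2→3) writes; counter now 3
#3 T0 reads 3
#4 T2 reads 3
#5 T1 reads 3
#6 T1 CAS(3→4) writes; counter now 4
#7 T0 CAS(3→4) fails; counter now 4
#8 T1 reads 4
#9 T2 CAS(3→4) fails; counter now 4
#10 T1 CAS(4→5) writes; counter now 5
#11 T0 reads 5
#12 T0 CAS(5→6) writes; counter now 6
#13 T0 reads 6
#14 T1 reads 6
#15 T0 CAS(6→7) writes; counter now 7
#16 T1 CAS(6→7) fails; counter now 7

T0 = (3, 1)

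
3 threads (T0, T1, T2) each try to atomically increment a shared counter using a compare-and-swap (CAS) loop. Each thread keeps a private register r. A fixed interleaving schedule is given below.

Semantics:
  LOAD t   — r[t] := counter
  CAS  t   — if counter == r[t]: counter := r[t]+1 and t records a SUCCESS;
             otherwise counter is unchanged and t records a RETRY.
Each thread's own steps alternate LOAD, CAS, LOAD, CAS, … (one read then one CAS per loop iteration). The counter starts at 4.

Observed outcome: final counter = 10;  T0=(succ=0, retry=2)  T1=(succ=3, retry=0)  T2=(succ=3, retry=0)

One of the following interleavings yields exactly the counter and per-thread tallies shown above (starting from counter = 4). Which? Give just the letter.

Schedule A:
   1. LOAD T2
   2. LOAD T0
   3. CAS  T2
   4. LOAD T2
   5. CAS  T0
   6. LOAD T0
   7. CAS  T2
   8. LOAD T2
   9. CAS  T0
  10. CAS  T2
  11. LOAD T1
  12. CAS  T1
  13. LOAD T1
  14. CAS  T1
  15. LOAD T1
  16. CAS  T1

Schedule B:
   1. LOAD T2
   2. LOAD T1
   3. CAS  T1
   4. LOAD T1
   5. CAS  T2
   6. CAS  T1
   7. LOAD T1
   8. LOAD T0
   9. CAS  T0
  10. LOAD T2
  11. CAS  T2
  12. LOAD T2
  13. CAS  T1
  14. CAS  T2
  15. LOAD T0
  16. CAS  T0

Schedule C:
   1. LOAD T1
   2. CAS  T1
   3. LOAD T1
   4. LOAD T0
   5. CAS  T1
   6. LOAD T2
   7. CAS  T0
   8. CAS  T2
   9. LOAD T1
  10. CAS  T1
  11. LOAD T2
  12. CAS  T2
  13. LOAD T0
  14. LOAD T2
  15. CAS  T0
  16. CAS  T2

A

Simulating candidate A:
T2 LOAD — after: cnt=4, r=4 — load
T0 LOAD — after: cnt=4, r=4 — load
T2 CAS — after: cnt=5, r=4 — ok
T2 LOAD — after: cnt=5, r=5 — load
T0 CAS — after: cnt=5, r=4 — retry
T0 LOAD — after: cnt=5, r=5 — load
T2 CAS — after: cnt=6, r=5 — ok
T2 LOAD — after: cnt=6, r=6 — load
T0 CAS — after: cnt=6, r=5 — retry
T2 CAS — after: cnt=7, r=6 — ok
T1 LOAD — after: cnt=7, r=7 — load
T1 CAS — after: cnt=8, r=7 — ok
T1 LOAD — after: cnt=8, r=8 — load
T1 CAS — after: cnt=9, r=8 — ok
T1 LOAD — after: cnt=9, r=9 — load
T1 CAS — after: cnt=10, r=9 — ok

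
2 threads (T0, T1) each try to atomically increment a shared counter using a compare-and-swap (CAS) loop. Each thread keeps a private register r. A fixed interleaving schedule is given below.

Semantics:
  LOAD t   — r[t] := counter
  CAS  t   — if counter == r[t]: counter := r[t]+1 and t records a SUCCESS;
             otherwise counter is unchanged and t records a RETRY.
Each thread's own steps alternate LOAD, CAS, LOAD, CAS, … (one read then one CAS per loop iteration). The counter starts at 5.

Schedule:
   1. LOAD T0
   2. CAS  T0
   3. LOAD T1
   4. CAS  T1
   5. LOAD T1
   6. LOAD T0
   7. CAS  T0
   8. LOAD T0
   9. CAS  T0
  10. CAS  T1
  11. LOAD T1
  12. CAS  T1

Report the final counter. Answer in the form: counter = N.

[1] T0.load  rd  (counter 5, T0.r 5)
[2] T0.cas  hit  (counter 6, T0.r 5)
[3] T1.load  rd  (counter 6, T1.r 6)
[4] T1.cas  hit  (counter 7, T1.r 6)
[5] T1.load  rd  (counter 7, T1.r 7)
[6] T0.load  rd  (counter 7, T0.r 7)
[7] T0.cas  hit  (counter 8, T0.r 7)
[8] T0.load  rd  (counter 8, T0.r 8)
[9] T0.cas  hit  (counter 9, T0.r 8)
[10] T1.cas  miss  (counter 9, T1.r 7)
[11] T1.load  rd  (counter 9, T1.r 9)
[12] T1.cas  hit  (counter 10, T1.r 9)

counter = 10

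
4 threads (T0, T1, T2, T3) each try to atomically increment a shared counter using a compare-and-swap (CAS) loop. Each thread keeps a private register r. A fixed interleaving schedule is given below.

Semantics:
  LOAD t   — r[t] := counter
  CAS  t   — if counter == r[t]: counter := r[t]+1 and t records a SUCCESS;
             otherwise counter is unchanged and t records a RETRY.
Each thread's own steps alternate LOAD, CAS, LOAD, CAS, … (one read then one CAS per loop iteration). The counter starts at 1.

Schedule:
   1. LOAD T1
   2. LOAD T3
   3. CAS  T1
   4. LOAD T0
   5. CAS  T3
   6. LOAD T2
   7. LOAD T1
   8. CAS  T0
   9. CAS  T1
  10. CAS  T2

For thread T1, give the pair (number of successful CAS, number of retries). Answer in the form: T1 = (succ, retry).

T1 = (1, 1)

[1] T1.load  rd  (counter 1, T1.r 1)
[2] T3.load  rd  (counter 1, T3.r 1)
[3] T1.cas  hit  (counter 2, T1.r 1)
[4] T0.load  rd  (counter 2, T0.r 2)
[5] T3.cas  miss  (counter 2, T3.r 1)
[6] T2.load  rd  (counter 2, T2.r 2)
[7] T1.load  rd  (counter 2, T1.r 2)
[8] T0.cas  hit  (counter 3, T0.r 2)
[9] T1.cas  miss  (counter 3, T1.r 2)
[10] T2.cas  miss  (counter 3, T2.r 2)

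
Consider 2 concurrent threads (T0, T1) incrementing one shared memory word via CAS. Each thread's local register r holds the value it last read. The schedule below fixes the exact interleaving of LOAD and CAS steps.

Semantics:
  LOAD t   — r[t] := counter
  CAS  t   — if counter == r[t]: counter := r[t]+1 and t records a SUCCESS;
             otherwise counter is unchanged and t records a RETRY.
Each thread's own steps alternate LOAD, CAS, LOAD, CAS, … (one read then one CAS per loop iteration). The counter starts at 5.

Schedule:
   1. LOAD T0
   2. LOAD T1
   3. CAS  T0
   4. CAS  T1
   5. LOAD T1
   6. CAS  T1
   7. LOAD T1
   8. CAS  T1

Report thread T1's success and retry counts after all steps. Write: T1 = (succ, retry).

[1] T0.load  rd  (counter 5, T0.r 5)
[2] T1.load  rd  (counter 5, T1.r 5)
[3] T0.cas  hit  (counter 6, T0.r 5)
[4] T1.cas  miss  (counter 6, T1.r 5)
[5] T1.load  rd  (counter 6, T1.r 6)
[6] T1.cas  hit  (counter 7, T1.r 6)
[7] T1.load  rd  (counter 7, T1.r 7)
[8] T1.cas  hit  (counter 8, T1.r 7)

T1 = (2, 1)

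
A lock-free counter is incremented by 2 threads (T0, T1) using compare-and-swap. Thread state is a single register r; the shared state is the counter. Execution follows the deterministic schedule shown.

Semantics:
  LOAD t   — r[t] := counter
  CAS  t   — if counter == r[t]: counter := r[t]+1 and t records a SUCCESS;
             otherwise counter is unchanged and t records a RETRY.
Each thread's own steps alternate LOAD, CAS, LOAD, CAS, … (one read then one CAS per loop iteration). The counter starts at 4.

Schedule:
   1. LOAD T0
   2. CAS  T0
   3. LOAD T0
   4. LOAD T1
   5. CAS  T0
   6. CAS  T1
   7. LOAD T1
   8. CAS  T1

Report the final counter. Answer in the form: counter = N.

[1] T0.load  rd  (counter 4, T0.r 4)
[2] T0.cas  hit  (counter 5, T0.r 4)
[3] T0.load  rd  (counter 5, T0.r 5)
[4] T1.load  rd  (counter 5, T1.r 5)
[5] T0.cas  hit  (counter 6, T0.r 5)
[6] T1.cas  miss  (counter 6, T1.r 5)
[7] T1.load  rd  (counter 6, T1.r 6)
[8] T1.cas  hit  (counter 7, T1.r 6)

counter = 7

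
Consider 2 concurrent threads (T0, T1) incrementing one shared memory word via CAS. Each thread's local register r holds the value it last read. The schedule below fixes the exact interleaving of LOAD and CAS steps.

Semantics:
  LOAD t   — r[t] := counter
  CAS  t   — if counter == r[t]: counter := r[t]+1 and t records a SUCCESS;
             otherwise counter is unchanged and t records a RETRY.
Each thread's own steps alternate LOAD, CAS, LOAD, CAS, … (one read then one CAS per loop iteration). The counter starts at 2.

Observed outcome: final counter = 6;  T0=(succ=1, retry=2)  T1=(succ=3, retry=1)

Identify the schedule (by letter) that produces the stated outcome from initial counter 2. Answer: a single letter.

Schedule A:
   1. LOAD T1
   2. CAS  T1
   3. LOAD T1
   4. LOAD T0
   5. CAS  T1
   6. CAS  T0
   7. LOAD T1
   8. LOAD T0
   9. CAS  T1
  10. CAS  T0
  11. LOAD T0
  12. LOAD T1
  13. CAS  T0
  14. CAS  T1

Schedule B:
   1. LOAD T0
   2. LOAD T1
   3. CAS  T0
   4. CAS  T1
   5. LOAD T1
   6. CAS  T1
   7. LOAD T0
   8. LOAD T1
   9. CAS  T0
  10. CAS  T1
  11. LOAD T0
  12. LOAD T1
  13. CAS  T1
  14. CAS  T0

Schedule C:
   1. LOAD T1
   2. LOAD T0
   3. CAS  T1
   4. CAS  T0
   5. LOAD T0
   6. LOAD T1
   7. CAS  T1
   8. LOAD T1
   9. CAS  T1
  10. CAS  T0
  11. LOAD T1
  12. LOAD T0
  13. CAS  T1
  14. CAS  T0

A

Simulating candidate A:
   1) LOAD T1:  M=2  r_T1=2
   2) CAS  T1:  M=3  r_T1=2 ✓
   3) LOAD T1:  M=3  r_T1=3
   4) LOAD T0:  M=3  r_T0=3
   5) CAS  T1:  M=4  r_T1=3 ✓
   6) CAS  T0:  M=4  r_T0=3 ✗
   7) LOAD T1:  M=4  r_T1=4
   8) LOAD T0:  M=4  r_T0=4
   9) CAS  T1:  M=5  r_T1=4 ✓
  10) CAS  T0:  M=5  r_T0=4 ✗
  11) LOAD T0:  M=5  r_T0=5
  12) LOAD T1:  M=5  r_T1=5
  13) CAS  T0:  M=6  r_T0=5 ✓
  14) CAS  T1:  M=6  r_T1=5 ✗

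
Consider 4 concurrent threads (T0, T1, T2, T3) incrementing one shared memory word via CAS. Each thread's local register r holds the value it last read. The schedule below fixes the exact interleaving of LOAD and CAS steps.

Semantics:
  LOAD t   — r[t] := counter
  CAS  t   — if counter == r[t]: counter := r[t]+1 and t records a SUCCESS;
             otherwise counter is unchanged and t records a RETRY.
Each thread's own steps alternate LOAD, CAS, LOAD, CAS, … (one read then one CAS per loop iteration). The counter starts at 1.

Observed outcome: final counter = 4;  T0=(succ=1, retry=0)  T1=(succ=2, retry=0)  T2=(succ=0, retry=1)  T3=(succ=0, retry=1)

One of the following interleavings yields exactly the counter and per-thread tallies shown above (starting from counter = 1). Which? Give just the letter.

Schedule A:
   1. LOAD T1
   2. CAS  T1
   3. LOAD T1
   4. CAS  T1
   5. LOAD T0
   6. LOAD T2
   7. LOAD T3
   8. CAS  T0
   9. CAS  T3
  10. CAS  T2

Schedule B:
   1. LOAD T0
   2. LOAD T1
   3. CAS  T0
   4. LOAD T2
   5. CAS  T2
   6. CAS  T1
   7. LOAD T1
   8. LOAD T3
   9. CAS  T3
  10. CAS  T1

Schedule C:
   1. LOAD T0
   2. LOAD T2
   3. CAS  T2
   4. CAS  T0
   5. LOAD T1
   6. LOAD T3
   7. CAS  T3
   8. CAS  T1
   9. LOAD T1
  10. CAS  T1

Simulating candidate A:
T1 LOAD — after: cnt=1, r=1 — load
T1 CAS — after: cnt=2, r=1 — ok
T1 LOAD — after: cnt=2, r=2 — load
T1 CAS — after: cnt=3, r=2 — ok
T0 LOAD — after: cnt=3, r=3 — load
T2 LOAD — after: cnt=3, r=3 — load
T3 LOAD — after: cnt=3, r=3 — load
T0 CAS — after: cnt=4, r=3 — ok
T3 CAS — after: cnt=4, r=3 — retry
T2 CAS — after: cnt=4, r=3 — retry

A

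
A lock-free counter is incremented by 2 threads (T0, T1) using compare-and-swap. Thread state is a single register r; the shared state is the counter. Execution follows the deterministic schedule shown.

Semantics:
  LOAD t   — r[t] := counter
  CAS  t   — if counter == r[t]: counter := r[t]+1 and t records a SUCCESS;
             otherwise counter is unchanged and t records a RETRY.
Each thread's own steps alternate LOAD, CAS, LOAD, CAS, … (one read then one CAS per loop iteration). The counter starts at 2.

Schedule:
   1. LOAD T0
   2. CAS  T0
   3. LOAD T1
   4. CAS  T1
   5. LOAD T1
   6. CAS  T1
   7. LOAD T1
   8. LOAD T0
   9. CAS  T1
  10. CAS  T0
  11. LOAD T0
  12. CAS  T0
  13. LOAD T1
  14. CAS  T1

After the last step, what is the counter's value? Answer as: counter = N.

counter = 8

   1) LOAD T0:  M=2  r_T0=2
   2) CAS  T0:  M=3  r_T0=2 ✓
   3) LOAD T1:  M=3  r_T1=3
   4) CAS  T1:  M=4  r_T1=3 ✓
   5) LOAD T1:  M=4  r_T1=4
   6) CAS  T1:  M=5  r_T1=4 ✓
   7) LOAD T1:  M=5  r_T1=5
   8) LOAD T0:  M=5  r_T0=5
   9) CAS  T1:  M=6  r_T1=5 ✓
  10) CAS  T0:  M=6  r_T0=5 ✗
  11) LOAD T0:  M=6  r_T0=6
  12) CAS  T0:  M=7  r_T0=6 ✓
  13) LOAD T1:  M=7  r_T1=7
  14) CAS  T1:  M=8  r_T1=7 ✓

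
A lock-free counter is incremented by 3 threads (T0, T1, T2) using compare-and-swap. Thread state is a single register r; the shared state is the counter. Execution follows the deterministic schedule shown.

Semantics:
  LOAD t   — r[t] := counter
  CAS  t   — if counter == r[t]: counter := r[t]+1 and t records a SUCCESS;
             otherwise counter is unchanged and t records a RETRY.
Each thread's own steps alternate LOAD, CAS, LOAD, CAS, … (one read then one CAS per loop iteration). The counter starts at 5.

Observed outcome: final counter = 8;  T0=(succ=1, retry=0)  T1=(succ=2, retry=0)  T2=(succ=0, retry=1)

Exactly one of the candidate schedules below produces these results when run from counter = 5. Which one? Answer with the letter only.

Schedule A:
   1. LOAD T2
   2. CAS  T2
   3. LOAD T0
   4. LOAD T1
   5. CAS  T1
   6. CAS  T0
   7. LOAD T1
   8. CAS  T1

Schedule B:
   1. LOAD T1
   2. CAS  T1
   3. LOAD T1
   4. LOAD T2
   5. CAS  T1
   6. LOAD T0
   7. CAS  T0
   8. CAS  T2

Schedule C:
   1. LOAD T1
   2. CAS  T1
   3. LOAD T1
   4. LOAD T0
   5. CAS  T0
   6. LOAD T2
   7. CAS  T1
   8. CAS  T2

B

Tracing schedule B:
#1 T1 reads 5
#2 T1 CAS(5→6) writes; counter now 6
#3 T1 reads 6
#4 T2 reads 6
#5 T1 CAS(6→7) writes; counter now 7
#6 T0 reads 7
#7 T0 CAS(7→8) writes; counter now 8
#8 T2 CAS(6→7) fails; counter now 8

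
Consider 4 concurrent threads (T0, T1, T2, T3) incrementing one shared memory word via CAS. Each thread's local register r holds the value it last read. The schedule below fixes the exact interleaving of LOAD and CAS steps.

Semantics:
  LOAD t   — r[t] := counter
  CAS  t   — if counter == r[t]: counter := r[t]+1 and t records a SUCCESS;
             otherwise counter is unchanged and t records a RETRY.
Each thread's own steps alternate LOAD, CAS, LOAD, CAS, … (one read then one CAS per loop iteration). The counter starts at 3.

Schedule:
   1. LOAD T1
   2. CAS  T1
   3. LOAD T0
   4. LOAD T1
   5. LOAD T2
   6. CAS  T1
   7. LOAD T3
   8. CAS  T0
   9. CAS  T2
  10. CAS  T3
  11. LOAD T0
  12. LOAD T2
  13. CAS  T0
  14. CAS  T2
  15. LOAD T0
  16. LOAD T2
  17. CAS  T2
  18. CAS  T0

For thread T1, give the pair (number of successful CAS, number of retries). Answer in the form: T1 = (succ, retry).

[1] T1.load  rd  (counter 3, T1.r 3)
[2] T1.cas  hit  (counter 4, T1.r 3)
[3] T0.load  rd  (counter 4, T0.r 4)
[4] T1.load  rd  (counter 4, T1.r 4)
[5] T2.load  rd  (counter 4, T2.r 4)
[6] T1.cas  hit  (counter 5, T1.r 4)
[7] T3.load  rd  (counter 5, T3.r 5)
[8] T0.cas  miss  (counter 5, T0.r 4)
[9] T2.cas  miss  (counter 5, T2.r 4)
[10] T3.cas  hit  (counter 6, T3.r 5)
[11] T0.load  rd  (counter 6, T0.r 6)
[12] T2.load  rd  (counter 6, T2.r 6)
[13] T0.cas  hit  (counter 7, T0.r 6)
[14] T2.cas  miss  (counter 7, T2.r 6)
[15] T0.load  rd  (counter 7, T0.r 7)
[16] T2.load  rd  (counter 7, T2.r 7)
[17] T2.cas  hit  (counter 8, T2.r 7)
[18] T0.cas  miss  (counter 8, T0.r 7)

T1 = (2, 0)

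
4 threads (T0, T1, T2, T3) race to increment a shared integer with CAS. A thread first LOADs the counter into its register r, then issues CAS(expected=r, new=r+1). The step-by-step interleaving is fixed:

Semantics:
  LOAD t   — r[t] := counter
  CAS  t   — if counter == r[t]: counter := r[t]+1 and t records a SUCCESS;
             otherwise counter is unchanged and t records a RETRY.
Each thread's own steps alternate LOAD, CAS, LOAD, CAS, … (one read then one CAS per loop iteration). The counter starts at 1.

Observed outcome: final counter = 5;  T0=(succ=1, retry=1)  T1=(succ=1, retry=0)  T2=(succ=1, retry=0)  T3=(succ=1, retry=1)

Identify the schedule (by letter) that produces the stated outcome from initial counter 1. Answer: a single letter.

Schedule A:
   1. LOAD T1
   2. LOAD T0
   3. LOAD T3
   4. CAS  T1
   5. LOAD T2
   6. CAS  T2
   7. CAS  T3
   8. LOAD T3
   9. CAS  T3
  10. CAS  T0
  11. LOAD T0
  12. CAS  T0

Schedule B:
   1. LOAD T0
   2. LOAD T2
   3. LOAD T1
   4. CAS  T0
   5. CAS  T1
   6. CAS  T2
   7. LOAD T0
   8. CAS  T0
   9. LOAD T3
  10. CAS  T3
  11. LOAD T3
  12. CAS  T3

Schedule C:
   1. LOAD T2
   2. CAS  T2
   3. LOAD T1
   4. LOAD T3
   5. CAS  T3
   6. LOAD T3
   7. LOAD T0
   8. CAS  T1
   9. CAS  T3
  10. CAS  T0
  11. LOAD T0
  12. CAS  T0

Run A:
[1] T1.load  rd  (counter 1, T1.r 1)
[2] T0.load  rd  (counter 1, T0.r 1)
[3] T3.load  rd  (counter 1, T3.r 1)
[4] T1.cas  hit  (counter 2, T1.r 1)
[5] T2.load  rd  (counter 2, T2.r 2)
[6] T2.cas  hit  (counter 3, T2.r 2)
[7] T3.cas  miss  (counter 3, T3.r 1)
[8] T3.load  rd  (counter 3, T3.r 3)
[9] T3.cas  hit  (counter 4, T3.r 3)
[10] T0.cas  miss  (counter 4, T0.r 1)
[11] T0.load  rd  (counter 4, T0.r 4)
[12] T0.cas  hit  (counter 5, T0.r 4)

A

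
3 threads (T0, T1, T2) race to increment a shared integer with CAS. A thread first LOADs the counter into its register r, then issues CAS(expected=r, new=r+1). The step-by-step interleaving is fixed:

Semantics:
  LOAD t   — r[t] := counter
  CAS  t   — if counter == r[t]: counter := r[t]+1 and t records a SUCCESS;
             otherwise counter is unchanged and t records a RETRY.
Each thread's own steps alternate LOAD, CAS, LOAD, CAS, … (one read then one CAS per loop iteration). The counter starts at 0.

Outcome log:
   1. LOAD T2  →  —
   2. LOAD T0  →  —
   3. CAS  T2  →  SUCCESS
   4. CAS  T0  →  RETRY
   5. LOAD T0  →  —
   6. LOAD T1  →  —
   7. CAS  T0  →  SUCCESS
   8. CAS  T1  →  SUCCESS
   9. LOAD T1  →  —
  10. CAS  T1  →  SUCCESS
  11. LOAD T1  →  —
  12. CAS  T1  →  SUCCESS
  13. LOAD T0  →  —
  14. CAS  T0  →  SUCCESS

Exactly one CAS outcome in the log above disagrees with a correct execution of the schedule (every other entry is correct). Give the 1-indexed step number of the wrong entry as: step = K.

step = 8

Reference trace:
step 1: T2 LOAD ⇒ load; ctr=0 reg=0
step 2: T0 LOAD ⇒ load; ctr=0 reg=0
step 3: T2 CAS ⇒ ok; ctr=1 reg=0
step 4: T0 CAS ⇒ retry; ctr=1 reg=0
step 5: T0 LOAD ⇒ load; ctr=1 reg=1
step 6: T1 LOAD ⇒ load; ctr=1 reg=1
step 7: T0 CAS ⇒ ok; ctr=2 reg=1
step 8: T1 CAS ⇒ retry; ctr=2 reg=1
step 9: T1 LOAD ⇒ load; ctr=2 reg=2
step 10: T1 CAS ⇒ ok; ctr=3 reg=2
step 11: T1 LOAD ⇒ load; ctr=3 reg=3
step 12: T1 CAS ⇒ ok; ctr=4 reg=3
step 13: T0 LOAD ⇒ load; ctr=4 reg=4
step 14: T0 CAS ⇒ ok; ctr=5 reg=4
Flip is step 8.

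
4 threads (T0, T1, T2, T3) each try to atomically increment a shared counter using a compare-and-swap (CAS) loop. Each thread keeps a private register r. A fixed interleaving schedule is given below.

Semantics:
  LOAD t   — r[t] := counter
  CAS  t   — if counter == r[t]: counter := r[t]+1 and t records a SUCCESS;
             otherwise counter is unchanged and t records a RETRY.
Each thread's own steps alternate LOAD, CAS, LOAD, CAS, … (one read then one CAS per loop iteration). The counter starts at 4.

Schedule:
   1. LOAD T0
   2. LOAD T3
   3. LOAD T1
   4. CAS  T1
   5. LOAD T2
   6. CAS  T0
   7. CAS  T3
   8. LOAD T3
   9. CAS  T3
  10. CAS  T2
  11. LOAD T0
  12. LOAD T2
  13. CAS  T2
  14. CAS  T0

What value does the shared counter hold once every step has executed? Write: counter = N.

counter = 7

step 1: T0 LOAD ⇒ load; ctr=4 reg=4
step 2: T3 LOAD ⇒ load; ctr=4 reg=4
step 3: T1 LOAD ⇒ load; ctr=4 reg=4
step 4: T1 CAS ⇒ ok; ctr=5 reg=4
step 5: T2 LOAD ⇒ load; ctr=5 reg=5
step 6: T0 CAS ⇒ retry; ctr=5 reg=4
step 7: T3 CAS ⇒ retry; ctr=5 reg=4
step 8: T3 LOAD ⇒ load; ctr=5 reg=5
step 9: T3 CAS ⇒ ok; ctr=6 reg=5
step 10: T2 CAS ⇒ retry; ctr=6 reg=5
step 11: T0 LOAD ⇒ load; ctr=6 reg=6
step 12: T2 LOAD ⇒ load; ctr=6 reg=6
step 13: T2 CAS ⇒ ok; ctr=7 reg=6
step 14: T0 CAS ⇒ retry; ctr=7 reg=6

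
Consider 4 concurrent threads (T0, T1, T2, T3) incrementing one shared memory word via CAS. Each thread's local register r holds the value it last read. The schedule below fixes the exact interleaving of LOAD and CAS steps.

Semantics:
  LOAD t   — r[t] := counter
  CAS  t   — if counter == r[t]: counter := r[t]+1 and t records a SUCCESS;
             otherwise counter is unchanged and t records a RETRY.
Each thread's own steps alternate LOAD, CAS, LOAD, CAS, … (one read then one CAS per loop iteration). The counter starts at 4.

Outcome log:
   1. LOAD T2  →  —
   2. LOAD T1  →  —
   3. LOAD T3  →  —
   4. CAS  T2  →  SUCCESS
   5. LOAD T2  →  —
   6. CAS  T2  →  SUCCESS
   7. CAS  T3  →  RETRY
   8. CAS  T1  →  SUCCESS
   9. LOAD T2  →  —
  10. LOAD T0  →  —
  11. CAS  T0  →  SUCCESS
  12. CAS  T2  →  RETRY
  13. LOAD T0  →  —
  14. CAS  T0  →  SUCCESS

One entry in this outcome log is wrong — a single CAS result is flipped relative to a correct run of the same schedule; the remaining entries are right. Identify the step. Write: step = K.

Re-executing:
step 1: T2 LOAD ⇒ load; ctr=4 reg=4
step 2: T1 LOAD ⇒ load; ctr=4 reg=4
step 3: T3 LOAD ⇒ load; ctr=4 reg=4
step 4: T2 CAS ⇒ ok; ctr=5 reg=4
step 5: T2 LOAD ⇒ load; ctr=5 reg=5
step 6: T2 CAS ⇒ ok; ctr=6 reg=5
step 7: T3 CAS ⇒ retry; ctr=6 reg=4
step 8: T1 CAS ⇒ retry; ctr=6 reg=4
step 9: T2 LOAD ⇒ load; ctr=6 reg=6
step 10: T0 LOAD ⇒ load; ctr=6 reg=6
step 11: T0 CAS ⇒ ok; ctr=7 reg=6
step 12: T2 CAS ⇒ retry; ctr=7 reg=6
step 13: T0 LOAD ⇒ load; ctr=7 reg=7
step 14: T0 CAS ⇒ ok; ctr=8 reg=7
Mismatch at 8.

step = 8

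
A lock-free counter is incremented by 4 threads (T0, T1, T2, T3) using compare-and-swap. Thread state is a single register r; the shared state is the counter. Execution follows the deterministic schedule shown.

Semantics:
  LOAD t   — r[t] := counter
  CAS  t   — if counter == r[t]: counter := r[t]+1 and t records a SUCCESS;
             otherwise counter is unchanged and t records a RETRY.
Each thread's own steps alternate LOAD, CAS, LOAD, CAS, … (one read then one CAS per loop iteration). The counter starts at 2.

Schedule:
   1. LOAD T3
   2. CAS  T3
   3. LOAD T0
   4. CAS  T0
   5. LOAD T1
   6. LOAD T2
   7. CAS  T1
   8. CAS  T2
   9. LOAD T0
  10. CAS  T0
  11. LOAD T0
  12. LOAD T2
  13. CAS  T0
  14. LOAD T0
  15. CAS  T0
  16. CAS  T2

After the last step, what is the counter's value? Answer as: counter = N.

counter = 8

#1 T3 reads 2
#2 T3 CAS(2→3) writes; counter now 3
#3 T0 reads 3
#4 T0 CAS(3→4) writes; counter now 4
#5 T1 reads 4
#6 T2 reads 4
#7 T1 CAS(4→5) writes; counter now 5
#8 T2 CAS(4→5) fails; counter now 5
#9 T0 reads 5
#10 T0 CAS(5→6) writes; counter now 6
#11 T0 reads 6
#12 T2 reads 6
#13 T0 CAS(6→7) writes; counter now 7
#14 T0 reads 7
#15 T0 CAS(7→8) writes; counter now 8
#16 T2 CAS(6→7) fails; counter now 8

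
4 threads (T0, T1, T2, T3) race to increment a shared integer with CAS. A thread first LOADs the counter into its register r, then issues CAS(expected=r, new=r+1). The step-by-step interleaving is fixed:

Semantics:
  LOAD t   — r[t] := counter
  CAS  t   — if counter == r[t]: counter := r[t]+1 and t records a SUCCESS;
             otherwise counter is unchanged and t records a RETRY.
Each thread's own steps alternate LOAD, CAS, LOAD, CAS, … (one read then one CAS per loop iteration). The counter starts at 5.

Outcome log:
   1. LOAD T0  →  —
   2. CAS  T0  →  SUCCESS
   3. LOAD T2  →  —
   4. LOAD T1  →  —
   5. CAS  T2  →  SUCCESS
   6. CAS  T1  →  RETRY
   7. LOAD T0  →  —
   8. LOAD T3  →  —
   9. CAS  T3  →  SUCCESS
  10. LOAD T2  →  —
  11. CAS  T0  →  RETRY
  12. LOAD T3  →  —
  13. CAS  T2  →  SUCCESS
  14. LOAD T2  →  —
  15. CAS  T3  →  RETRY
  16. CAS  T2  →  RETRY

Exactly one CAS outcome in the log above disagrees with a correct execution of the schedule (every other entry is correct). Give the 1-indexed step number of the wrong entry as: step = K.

Correct run:
step 1: T0 LOAD ⇒ load; ctr=5 reg=5
step 2: T0 CAS ⇒ ok; ctr=6 reg=5
step 3: T2 LOAD ⇒ load; ctr=6 reg=6
step 4: T1 LOAD ⇒ load; ctr=6 reg=6
step 5: T2 CAS ⇒ ok; ctr=7 reg=6
step 6: T1 CAS ⇒ retry; ctr=7 reg=6
step 7: T0 LOAD ⇒ load; ctr=7 reg=7
step 8: T3 LOAD ⇒ load; ctr=7 reg=7
step 9: T3 CAS ⇒ ok; ctr=8 reg=7
step 10: T2 LOAD ⇒ load; ctr=8 reg=8
step 11: T0 CAS ⇒ retry; ctr=8 reg=7
step 12: T3 LOAD ⇒ load; ctr=8 reg=8
step 13: T2 CAS ⇒ ok; ctr=9 reg=8
step 14: T2 LOAD ⇒ load; ctr=9 reg=9
step 15: T3 CAS ⇒ retry; ctr=9 reg=8
step 16: T2 CAS ⇒ ok; ctr=10 reg=9
Log disagrees first at step 16.

step = 16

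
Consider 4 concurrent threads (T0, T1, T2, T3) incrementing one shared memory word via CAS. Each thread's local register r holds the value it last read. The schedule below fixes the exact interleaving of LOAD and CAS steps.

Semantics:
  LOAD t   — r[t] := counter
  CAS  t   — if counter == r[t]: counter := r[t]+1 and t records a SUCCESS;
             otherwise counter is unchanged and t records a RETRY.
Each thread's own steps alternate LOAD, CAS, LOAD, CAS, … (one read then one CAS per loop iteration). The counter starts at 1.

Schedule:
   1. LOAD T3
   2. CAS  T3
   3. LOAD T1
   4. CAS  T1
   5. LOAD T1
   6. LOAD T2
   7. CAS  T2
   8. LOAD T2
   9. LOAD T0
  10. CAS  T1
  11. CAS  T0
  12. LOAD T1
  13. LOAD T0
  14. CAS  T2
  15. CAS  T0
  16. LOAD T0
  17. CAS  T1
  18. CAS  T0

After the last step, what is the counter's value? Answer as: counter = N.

step 1: T3 LOAD ⇒ load; ctr=1 reg=1
step 2: T3 CAS ⇒ ok; ctr=2 reg=1
step 3: T1 LOAD ⇒ load; ctr=2 reg=2
step 4: T1 CAS ⇒ ok; ctr=3 reg=2
step 5: T1 LOAD ⇒ load; ctr=3 reg=3
step 6: T2 LOAD ⇒ load; ctr=3 reg=3
step 7: T2 CAS ⇒ ok; ctr=4 reg=3
step 8: T2 LOAD ⇒ load; ctr=4 reg=4
step 9: T0 LOAD ⇒ load; ctr=4 reg=4
step 10: T1 CAS ⇒ retry; ctr=4 reg=3
step 11: T0 CAS ⇒ ok; ctr=5 reg=4
step 12: T1 LOAD ⇒ load; ctr=5 reg=5
step 13: T0 LOAD ⇒ load; ctr=5 reg=5
step 14: T2 CAS ⇒ retry; ctr=5 reg=4
step 15: T0 CAS ⇒ ok; ctr=6 reg=5
step 16: T0 LOAD ⇒ load; ctr=6 reg=6
step 17: T1 CAS ⇒ retry; ctr=6 reg=5
step 18: T0 CAS ⇒ ok; ctr=7 reg=6

counter = 7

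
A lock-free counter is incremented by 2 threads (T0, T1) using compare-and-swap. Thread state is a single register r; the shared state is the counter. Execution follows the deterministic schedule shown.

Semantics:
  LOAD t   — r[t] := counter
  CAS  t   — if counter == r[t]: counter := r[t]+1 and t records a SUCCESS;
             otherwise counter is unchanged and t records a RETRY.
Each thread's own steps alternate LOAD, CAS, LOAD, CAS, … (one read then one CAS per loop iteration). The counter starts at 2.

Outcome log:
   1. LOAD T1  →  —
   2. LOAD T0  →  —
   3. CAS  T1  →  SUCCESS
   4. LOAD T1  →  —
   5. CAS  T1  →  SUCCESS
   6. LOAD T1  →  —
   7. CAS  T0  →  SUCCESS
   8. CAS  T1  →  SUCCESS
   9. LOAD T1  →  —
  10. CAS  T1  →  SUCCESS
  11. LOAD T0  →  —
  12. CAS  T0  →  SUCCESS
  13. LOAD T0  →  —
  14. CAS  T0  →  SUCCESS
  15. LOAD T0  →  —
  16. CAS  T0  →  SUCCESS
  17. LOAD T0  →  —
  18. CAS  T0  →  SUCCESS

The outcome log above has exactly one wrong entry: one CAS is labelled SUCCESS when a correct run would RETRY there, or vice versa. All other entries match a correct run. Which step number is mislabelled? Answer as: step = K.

step = 7

Reference trace:
step 1: T1 LOAD ⇒ load; ctr=2 reg=2
step 2: T0 LOAD ⇒ load; ctr=2 reg=2
step 3: T1 CAS ⇒ ok; ctr=3 reg=2
step 4: T1 LOAD ⇒ load; ctr=3 reg=3
step 5: T1 CAS ⇒ ok; ctr=4 reg=3
step 6: T1 LOAD ⇒ load; ctr=4 reg=4
step 7: T0 CAS ⇒ retry; ctr=4 reg=2
step 8: T1 CAS ⇒ ok; ctr=5 reg=4
step 9: T1 LOAD ⇒ load; ctr=5 reg=5
step 10: T1 CAS ⇒ ok; ctr=6 reg=5
step 11: T0 LOAD ⇒ load; ctr=6 reg=6
step 12: T0 CAS ⇒ ok; ctr=7 reg=6
step 13: T0 LOAD ⇒ load; ctr=7 reg=7
step 14: T0 CAS ⇒ ok; ctr=8 reg=7
step 15: T0 LOAD ⇒ load; ctr=8 reg=8
step 16: T0 CAS ⇒ ok; ctr=9 reg=8
step 17: T0 LOAD ⇒ load; ctr=9 reg=9
step 18: T0 CAS ⇒ ok; ctr=10 reg=9
Mismatch at 7.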